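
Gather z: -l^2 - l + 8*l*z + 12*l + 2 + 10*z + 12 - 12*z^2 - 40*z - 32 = -l^2 + 11*l - 12*z^2 + z*(8*l - 30) - 18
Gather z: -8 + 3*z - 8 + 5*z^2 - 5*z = 5*z^2 - 2*z - 16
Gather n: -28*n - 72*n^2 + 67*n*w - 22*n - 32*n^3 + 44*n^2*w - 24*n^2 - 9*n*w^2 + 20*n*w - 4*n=-32*n^3 + n^2*(44*w - 96) + n*(-9*w^2 + 87*w - 54)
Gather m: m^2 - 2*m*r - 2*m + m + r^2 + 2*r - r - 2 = m^2 + m*(-2*r - 1) + r^2 + r - 2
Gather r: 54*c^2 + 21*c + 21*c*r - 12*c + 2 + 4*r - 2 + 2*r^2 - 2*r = 54*c^2 + 9*c + 2*r^2 + r*(21*c + 2)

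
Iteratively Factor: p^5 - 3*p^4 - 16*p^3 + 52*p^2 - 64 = (p - 4)*(p^4 + p^3 - 12*p^2 + 4*p + 16) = (p - 4)*(p + 1)*(p^3 - 12*p + 16) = (p - 4)*(p - 2)*(p + 1)*(p^2 + 2*p - 8) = (p - 4)*(p - 2)*(p + 1)*(p + 4)*(p - 2)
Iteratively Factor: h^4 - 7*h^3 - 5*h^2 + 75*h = (h)*(h^3 - 7*h^2 - 5*h + 75) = h*(h - 5)*(h^2 - 2*h - 15) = h*(h - 5)^2*(h + 3)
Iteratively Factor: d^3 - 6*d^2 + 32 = (d + 2)*(d^2 - 8*d + 16) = (d - 4)*(d + 2)*(d - 4)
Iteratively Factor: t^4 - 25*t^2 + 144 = (t - 3)*(t^3 + 3*t^2 - 16*t - 48) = (t - 3)*(t + 3)*(t^2 - 16) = (t - 3)*(t + 3)*(t + 4)*(t - 4)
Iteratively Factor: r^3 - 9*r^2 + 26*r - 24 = (r - 3)*(r^2 - 6*r + 8) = (r - 4)*(r - 3)*(r - 2)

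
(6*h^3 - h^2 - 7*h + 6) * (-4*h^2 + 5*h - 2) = -24*h^5 + 34*h^4 + 11*h^3 - 57*h^2 + 44*h - 12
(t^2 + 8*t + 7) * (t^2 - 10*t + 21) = t^4 - 2*t^3 - 52*t^2 + 98*t + 147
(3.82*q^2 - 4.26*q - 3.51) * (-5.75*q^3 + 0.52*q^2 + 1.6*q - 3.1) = -21.965*q^5 + 26.4814*q^4 + 24.0793*q^3 - 20.4832*q^2 + 7.59*q + 10.881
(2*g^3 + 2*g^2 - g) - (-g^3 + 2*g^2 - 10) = 3*g^3 - g + 10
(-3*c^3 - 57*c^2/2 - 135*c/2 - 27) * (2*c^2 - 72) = -6*c^5 - 57*c^4 + 81*c^3 + 1998*c^2 + 4860*c + 1944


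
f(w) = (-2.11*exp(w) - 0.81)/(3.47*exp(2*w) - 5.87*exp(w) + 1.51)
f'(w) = (-2.11*exp(w) - 0.81)*(-6.94*exp(2*w) + 5.87*exp(w))/(3.47*exp(2*w) - 5.87*exp(w) + 1.51)^2 - 2.11*exp(w)/(3.47*exp(2*w) - 5.87*exp(w) + 1.51)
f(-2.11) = -1.25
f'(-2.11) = -1.20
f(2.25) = -0.08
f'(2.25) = 0.10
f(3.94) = -0.01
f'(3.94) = 0.01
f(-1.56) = -2.92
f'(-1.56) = -7.32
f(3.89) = -0.01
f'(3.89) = 0.01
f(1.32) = -0.31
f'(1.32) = 0.55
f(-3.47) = -0.66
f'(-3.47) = -0.14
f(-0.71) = 3.44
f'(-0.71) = -5.80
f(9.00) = 0.00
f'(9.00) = 0.00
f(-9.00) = -0.54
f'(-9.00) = 0.00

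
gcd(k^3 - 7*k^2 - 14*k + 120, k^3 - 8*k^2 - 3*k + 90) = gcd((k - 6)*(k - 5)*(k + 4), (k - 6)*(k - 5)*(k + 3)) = k^2 - 11*k + 30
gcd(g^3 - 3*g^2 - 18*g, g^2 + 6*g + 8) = 1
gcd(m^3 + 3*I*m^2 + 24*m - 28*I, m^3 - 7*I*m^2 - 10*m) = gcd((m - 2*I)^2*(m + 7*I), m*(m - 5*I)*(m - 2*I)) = m - 2*I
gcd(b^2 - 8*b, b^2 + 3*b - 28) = 1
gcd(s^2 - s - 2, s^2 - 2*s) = s - 2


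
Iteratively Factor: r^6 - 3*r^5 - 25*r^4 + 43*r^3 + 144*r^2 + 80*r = (r - 5)*(r^5 + 2*r^4 - 15*r^3 - 32*r^2 - 16*r) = (r - 5)*(r + 1)*(r^4 + r^3 - 16*r^2 - 16*r) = (r - 5)*(r - 4)*(r + 1)*(r^3 + 5*r^2 + 4*r) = (r - 5)*(r - 4)*(r + 1)^2*(r^2 + 4*r) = (r - 5)*(r - 4)*(r + 1)^2*(r + 4)*(r)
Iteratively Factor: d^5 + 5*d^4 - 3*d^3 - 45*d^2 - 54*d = (d - 3)*(d^4 + 8*d^3 + 21*d^2 + 18*d) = (d - 3)*(d + 2)*(d^3 + 6*d^2 + 9*d) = (d - 3)*(d + 2)*(d + 3)*(d^2 + 3*d) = (d - 3)*(d + 2)*(d + 3)^2*(d)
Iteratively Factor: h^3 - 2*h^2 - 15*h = (h - 5)*(h^2 + 3*h) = (h - 5)*(h + 3)*(h)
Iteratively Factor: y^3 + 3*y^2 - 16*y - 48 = (y + 3)*(y^2 - 16) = (y + 3)*(y + 4)*(y - 4)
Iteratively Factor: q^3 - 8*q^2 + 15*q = (q - 5)*(q^2 - 3*q) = q*(q - 5)*(q - 3)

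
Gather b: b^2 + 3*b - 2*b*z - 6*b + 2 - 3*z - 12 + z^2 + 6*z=b^2 + b*(-2*z - 3) + z^2 + 3*z - 10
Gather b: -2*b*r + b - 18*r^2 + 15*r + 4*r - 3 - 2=b*(1 - 2*r) - 18*r^2 + 19*r - 5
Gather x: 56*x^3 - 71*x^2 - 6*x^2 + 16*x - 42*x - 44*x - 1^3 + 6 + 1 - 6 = 56*x^3 - 77*x^2 - 70*x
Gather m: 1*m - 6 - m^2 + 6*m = -m^2 + 7*m - 6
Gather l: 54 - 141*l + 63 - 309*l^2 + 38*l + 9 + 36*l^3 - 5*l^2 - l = 36*l^3 - 314*l^2 - 104*l + 126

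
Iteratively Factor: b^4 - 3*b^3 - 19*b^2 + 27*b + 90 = (b + 3)*(b^3 - 6*b^2 - b + 30) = (b + 2)*(b + 3)*(b^2 - 8*b + 15) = (b - 5)*(b + 2)*(b + 3)*(b - 3)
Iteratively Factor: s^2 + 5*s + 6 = (s + 2)*(s + 3)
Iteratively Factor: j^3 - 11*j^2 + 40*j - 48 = (j - 4)*(j^2 - 7*j + 12) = (j - 4)^2*(j - 3)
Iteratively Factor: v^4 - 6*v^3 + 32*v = (v - 4)*(v^3 - 2*v^2 - 8*v) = (v - 4)*(v + 2)*(v^2 - 4*v) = v*(v - 4)*(v + 2)*(v - 4)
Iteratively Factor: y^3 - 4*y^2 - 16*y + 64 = (y + 4)*(y^2 - 8*y + 16) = (y - 4)*(y + 4)*(y - 4)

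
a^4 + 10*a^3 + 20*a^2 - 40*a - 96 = (a - 2)*(a + 2)*(a + 4)*(a + 6)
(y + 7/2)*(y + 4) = y^2 + 15*y/2 + 14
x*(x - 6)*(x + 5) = x^3 - x^2 - 30*x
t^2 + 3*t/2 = t*(t + 3/2)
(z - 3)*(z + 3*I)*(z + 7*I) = z^3 - 3*z^2 + 10*I*z^2 - 21*z - 30*I*z + 63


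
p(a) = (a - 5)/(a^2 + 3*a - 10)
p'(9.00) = 0.00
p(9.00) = 0.04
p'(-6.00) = -1.42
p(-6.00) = -1.38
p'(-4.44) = -4.55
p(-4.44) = 2.62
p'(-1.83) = -0.11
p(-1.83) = 0.56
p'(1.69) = 4.43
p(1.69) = 1.60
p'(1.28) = 0.79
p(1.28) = 0.82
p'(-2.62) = -0.23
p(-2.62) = 0.69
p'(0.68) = 0.20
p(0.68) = 0.58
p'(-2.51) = -0.21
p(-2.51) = 0.67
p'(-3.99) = -1.39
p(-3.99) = 1.49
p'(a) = (-2*a - 3)*(a - 5)/(a^2 + 3*a - 10)^2 + 1/(a^2 + 3*a - 10) = (a^2 + 3*a - (a - 5)*(2*a + 3) - 10)/(a^2 + 3*a - 10)^2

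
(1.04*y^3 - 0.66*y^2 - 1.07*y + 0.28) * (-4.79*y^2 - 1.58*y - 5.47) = -4.9816*y^5 + 1.5182*y^4 + 0.479300000000001*y^3 + 3.9596*y^2 + 5.4105*y - 1.5316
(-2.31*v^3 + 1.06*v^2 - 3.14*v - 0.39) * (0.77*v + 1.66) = -1.7787*v^4 - 3.0184*v^3 - 0.6582*v^2 - 5.5127*v - 0.6474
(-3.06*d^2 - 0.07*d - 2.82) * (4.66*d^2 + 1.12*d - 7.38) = -14.2596*d^4 - 3.7534*d^3 + 9.3632*d^2 - 2.6418*d + 20.8116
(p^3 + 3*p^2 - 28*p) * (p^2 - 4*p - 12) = p^5 - p^4 - 52*p^3 + 76*p^2 + 336*p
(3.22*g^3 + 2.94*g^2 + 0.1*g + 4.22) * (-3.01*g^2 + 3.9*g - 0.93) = -9.6922*g^5 + 3.7086*g^4 + 8.1704*g^3 - 15.0464*g^2 + 16.365*g - 3.9246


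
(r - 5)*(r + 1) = r^2 - 4*r - 5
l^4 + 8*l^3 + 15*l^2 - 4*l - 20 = (l - 1)*(l + 2)^2*(l + 5)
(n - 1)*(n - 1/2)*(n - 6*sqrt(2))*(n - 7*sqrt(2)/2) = n^4 - 19*sqrt(2)*n^3/2 - 3*n^3/2 + 57*sqrt(2)*n^2/4 + 85*n^2/2 - 63*n - 19*sqrt(2)*n/4 + 21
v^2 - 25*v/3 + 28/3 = (v - 7)*(v - 4/3)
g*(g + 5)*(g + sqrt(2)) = g^3 + sqrt(2)*g^2 + 5*g^2 + 5*sqrt(2)*g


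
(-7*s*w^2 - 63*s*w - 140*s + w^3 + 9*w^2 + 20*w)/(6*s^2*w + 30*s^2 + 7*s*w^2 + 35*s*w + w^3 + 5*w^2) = (-7*s*w - 28*s + w^2 + 4*w)/(6*s^2 + 7*s*w + w^2)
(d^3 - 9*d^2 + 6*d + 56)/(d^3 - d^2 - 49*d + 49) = (d^2 - 2*d - 8)/(d^2 + 6*d - 7)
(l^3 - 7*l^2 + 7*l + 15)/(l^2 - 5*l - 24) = (-l^3 + 7*l^2 - 7*l - 15)/(-l^2 + 5*l + 24)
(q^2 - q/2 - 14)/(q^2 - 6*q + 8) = (q + 7/2)/(q - 2)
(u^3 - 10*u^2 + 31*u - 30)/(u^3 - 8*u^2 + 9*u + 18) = (u^2 - 7*u + 10)/(u^2 - 5*u - 6)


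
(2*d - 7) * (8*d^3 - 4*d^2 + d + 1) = 16*d^4 - 64*d^3 + 30*d^2 - 5*d - 7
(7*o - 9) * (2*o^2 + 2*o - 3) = 14*o^3 - 4*o^2 - 39*o + 27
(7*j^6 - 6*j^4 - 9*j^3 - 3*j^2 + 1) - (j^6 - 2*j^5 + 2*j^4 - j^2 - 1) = 6*j^6 + 2*j^5 - 8*j^4 - 9*j^3 - 2*j^2 + 2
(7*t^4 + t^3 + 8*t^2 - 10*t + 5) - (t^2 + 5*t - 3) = 7*t^4 + t^3 + 7*t^2 - 15*t + 8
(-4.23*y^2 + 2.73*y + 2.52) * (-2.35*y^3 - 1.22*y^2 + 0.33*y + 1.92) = 9.9405*y^5 - 1.2549*y^4 - 10.6485*y^3 - 10.2951*y^2 + 6.0732*y + 4.8384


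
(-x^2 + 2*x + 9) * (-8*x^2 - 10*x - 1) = 8*x^4 - 6*x^3 - 91*x^2 - 92*x - 9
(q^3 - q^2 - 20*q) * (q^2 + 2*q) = q^5 + q^4 - 22*q^3 - 40*q^2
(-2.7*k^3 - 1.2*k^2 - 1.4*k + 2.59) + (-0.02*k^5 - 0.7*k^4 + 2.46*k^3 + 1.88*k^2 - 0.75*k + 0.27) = -0.02*k^5 - 0.7*k^4 - 0.24*k^3 + 0.68*k^2 - 2.15*k + 2.86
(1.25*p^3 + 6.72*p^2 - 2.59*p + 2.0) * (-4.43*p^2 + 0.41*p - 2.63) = -5.5375*p^5 - 29.2571*p^4 + 10.9414*p^3 - 27.5955*p^2 + 7.6317*p - 5.26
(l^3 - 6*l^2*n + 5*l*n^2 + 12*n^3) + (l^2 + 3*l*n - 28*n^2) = l^3 - 6*l^2*n + l^2 + 5*l*n^2 + 3*l*n + 12*n^3 - 28*n^2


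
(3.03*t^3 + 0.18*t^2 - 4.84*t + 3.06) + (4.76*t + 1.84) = 3.03*t^3 + 0.18*t^2 - 0.0800000000000001*t + 4.9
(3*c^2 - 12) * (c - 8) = 3*c^3 - 24*c^2 - 12*c + 96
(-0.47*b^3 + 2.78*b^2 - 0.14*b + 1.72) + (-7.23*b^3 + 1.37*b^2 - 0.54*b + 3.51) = -7.7*b^3 + 4.15*b^2 - 0.68*b + 5.23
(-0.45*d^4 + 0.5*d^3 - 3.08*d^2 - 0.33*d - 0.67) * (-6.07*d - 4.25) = 2.7315*d^5 - 1.1225*d^4 + 16.5706*d^3 + 15.0931*d^2 + 5.4694*d + 2.8475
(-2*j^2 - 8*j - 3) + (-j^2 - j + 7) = -3*j^2 - 9*j + 4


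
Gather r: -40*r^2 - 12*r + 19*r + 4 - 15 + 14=-40*r^2 + 7*r + 3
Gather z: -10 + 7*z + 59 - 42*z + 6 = 55 - 35*z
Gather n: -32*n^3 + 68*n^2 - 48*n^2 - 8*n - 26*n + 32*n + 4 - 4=-32*n^3 + 20*n^2 - 2*n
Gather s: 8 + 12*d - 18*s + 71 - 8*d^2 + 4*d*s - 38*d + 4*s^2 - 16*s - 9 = -8*d^2 - 26*d + 4*s^2 + s*(4*d - 34) + 70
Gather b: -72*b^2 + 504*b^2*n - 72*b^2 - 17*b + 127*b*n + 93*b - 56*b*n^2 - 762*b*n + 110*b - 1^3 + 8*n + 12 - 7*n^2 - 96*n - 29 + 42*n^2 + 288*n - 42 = b^2*(504*n - 144) + b*(-56*n^2 - 635*n + 186) + 35*n^2 + 200*n - 60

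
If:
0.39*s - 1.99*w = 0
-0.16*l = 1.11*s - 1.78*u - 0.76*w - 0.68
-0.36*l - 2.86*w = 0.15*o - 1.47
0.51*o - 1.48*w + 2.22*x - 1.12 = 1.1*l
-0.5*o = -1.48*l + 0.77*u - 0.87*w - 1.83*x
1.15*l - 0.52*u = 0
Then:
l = 0.30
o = 2.06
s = 1.88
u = 0.66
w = 0.37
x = 0.42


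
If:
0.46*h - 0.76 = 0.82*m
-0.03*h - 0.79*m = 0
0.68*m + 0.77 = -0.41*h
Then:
No Solution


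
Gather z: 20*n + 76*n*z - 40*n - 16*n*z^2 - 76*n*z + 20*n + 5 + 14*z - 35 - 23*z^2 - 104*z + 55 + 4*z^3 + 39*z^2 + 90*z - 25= 4*z^3 + z^2*(16 - 16*n)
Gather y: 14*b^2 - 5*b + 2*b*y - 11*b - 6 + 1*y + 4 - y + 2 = 14*b^2 + 2*b*y - 16*b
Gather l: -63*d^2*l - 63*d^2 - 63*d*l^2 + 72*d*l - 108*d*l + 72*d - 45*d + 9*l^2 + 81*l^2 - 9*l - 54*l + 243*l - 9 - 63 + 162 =-63*d^2 + 27*d + l^2*(90 - 63*d) + l*(-63*d^2 - 36*d + 180) + 90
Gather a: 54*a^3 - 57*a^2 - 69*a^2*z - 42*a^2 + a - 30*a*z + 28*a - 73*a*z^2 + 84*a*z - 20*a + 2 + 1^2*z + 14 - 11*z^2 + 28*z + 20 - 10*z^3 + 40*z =54*a^3 + a^2*(-69*z - 99) + a*(-73*z^2 + 54*z + 9) - 10*z^3 - 11*z^2 + 69*z + 36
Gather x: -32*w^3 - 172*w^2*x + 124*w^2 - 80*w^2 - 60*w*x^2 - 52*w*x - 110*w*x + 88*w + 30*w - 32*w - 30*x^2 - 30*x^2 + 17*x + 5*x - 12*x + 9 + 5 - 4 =-32*w^3 + 44*w^2 + 86*w + x^2*(-60*w - 60) + x*(-172*w^2 - 162*w + 10) + 10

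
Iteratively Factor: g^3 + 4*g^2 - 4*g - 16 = (g + 4)*(g^2 - 4) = (g + 2)*(g + 4)*(g - 2)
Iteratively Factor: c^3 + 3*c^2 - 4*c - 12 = (c + 3)*(c^2 - 4) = (c + 2)*(c + 3)*(c - 2)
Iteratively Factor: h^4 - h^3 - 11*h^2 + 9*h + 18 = (h - 2)*(h^3 + h^2 - 9*h - 9) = (h - 3)*(h - 2)*(h^2 + 4*h + 3) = (h - 3)*(h - 2)*(h + 3)*(h + 1)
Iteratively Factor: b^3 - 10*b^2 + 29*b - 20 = (b - 4)*(b^2 - 6*b + 5) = (b - 5)*(b - 4)*(b - 1)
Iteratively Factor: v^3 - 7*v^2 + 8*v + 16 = (v - 4)*(v^2 - 3*v - 4) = (v - 4)*(v + 1)*(v - 4)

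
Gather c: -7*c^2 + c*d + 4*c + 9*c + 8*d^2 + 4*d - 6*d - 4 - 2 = -7*c^2 + c*(d + 13) + 8*d^2 - 2*d - 6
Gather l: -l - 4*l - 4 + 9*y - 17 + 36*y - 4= -5*l + 45*y - 25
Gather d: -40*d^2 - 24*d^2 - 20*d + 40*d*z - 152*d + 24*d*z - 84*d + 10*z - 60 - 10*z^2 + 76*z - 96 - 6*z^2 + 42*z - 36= -64*d^2 + d*(64*z - 256) - 16*z^2 + 128*z - 192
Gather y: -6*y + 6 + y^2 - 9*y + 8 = y^2 - 15*y + 14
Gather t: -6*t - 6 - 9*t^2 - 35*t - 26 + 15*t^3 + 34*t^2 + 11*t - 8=15*t^3 + 25*t^2 - 30*t - 40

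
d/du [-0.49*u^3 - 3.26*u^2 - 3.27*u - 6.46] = -1.47*u^2 - 6.52*u - 3.27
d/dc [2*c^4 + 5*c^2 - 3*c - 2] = 8*c^3 + 10*c - 3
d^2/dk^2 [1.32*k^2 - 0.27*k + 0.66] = 2.64000000000000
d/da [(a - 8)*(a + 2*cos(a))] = a + (8 - a)*(2*sin(a) - 1) + 2*cos(a)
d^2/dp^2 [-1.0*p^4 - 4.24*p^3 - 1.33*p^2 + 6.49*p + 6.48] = -12.0*p^2 - 25.44*p - 2.66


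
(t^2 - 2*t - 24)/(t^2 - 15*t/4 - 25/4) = 4*(-t^2 + 2*t + 24)/(-4*t^2 + 15*t + 25)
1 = 1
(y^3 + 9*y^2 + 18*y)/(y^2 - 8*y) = (y^2 + 9*y + 18)/(y - 8)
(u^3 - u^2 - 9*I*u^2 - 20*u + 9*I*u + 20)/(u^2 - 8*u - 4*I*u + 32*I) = (u^2 - u*(1 + 5*I) + 5*I)/(u - 8)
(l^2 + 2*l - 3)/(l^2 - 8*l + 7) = (l + 3)/(l - 7)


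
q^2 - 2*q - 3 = (q - 3)*(q + 1)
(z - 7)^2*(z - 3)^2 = z^4 - 20*z^3 + 142*z^2 - 420*z + 441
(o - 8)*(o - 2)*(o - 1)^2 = o^4 - 12*o^3 + 37*o^2 - 42*o + 16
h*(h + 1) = h^2 + h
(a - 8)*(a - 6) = a^2 - 14*a + 48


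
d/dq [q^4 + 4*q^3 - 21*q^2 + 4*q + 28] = 4*q^3 + 12*q^2 - 42*q + 4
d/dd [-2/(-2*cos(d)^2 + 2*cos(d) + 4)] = (2*cos(d) - 1)*sin(d)/(sin(d)^2 + cos(d) + 1)^2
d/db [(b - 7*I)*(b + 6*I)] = 2*b - I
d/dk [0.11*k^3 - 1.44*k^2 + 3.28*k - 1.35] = 0.33*k^2 - 2.88*k + 3.28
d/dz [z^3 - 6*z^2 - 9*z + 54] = 3*z^2 - 12*z - 9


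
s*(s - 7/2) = s^2 - 7*s/2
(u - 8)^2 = u^2 - 16*u + 64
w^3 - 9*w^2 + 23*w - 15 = (w - 5)*(w - 3)*(w - 1)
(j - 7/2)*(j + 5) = j^2 + 3*j/2 - 35/2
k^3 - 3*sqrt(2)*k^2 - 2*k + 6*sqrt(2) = (k - 3*sqrt(2))*(k - sqrt(2))*(k + sqrt(2))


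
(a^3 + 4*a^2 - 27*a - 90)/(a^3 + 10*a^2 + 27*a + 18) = (a - 5)/(a + 1)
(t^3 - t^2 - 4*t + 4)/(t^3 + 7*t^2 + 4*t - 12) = (t - 2)/(t + 6)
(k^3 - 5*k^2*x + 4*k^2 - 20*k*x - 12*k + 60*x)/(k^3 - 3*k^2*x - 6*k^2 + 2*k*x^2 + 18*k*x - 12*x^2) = (k^3 - 5*k^2*x + 4*k^2 - 20*k*x - 12*k + 60*x)/(k^3 - 3*k^2*x - 6*k^2 + 2*k*x^2 + 18*k*x - 12*x^2)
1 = 1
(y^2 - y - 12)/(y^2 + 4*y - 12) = (y^2 - y - 12)/(y^2 + 4*y - 12)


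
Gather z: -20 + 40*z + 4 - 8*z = 32*z - 16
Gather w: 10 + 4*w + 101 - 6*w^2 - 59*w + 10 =-6*w^2 - 55*w + 121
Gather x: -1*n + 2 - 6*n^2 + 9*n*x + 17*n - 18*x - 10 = -6*n^2 + 16*n + x*(9*n - 18) - 8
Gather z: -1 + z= z - 1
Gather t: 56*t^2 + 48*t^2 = 104*t^2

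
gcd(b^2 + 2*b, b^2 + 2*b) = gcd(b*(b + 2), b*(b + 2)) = b^2 + 2*b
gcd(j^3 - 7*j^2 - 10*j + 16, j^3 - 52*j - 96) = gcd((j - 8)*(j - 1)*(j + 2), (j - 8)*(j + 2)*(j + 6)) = j^2 - 6*j - 16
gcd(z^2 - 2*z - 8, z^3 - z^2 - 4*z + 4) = z + 2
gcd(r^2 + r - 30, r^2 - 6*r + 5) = r - 5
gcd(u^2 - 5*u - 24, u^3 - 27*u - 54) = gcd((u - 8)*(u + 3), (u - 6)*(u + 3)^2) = u + 3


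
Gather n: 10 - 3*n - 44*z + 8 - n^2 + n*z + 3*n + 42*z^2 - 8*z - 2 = -n^2 + n*z + 42*z^2 - 52*z + 16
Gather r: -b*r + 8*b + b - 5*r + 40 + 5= 9*b + r*(-b - 5) + 45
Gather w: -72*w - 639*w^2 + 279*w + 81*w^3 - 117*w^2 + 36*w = 81*w^3 - 756*w^2 + 243*w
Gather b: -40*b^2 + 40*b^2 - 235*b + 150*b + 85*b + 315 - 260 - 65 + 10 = 0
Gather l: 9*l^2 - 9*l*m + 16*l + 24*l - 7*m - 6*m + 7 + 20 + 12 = 9*l^2 + l*(40 - 9*m) - 13*m + 39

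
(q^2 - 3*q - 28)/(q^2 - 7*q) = (q + 4)/q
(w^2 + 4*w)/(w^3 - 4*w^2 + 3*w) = (w + 4)/(w^2 - 4*w + 3)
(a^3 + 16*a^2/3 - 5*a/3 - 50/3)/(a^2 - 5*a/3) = a + 7 + 10/a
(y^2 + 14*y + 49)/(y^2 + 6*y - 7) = (y + 7)/(y - 1)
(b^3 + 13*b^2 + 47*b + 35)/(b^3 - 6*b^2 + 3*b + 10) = (b^2 + 12*b + 35)/(b^2 - 7*b + 10)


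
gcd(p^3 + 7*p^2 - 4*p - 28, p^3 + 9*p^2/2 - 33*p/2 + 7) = p^2 + 5*p - 14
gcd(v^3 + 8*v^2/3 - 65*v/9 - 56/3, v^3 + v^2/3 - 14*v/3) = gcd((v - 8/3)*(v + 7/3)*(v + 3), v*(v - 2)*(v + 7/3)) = v + 7/3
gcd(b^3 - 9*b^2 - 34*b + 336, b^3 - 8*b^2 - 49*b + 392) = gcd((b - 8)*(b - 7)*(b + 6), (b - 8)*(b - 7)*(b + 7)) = b^2 - 15*b + 56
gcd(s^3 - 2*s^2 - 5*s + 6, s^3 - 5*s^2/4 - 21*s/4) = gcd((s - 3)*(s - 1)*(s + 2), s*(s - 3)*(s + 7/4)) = s - 3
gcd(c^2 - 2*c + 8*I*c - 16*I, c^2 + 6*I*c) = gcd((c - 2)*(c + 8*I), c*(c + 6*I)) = 1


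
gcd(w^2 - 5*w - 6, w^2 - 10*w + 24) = w - 6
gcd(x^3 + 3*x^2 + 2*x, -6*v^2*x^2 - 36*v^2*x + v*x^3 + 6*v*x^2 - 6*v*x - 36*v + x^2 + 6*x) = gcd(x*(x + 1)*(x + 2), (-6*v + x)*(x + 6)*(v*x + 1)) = 1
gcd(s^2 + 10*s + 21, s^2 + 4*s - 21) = s + 7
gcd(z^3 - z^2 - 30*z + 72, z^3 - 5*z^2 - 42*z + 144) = z^2 + 3*z - 18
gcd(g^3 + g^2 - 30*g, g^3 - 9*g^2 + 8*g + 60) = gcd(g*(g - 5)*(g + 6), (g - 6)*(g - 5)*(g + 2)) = g - 5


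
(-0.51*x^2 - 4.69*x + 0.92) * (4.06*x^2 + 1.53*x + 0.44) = -2.0706*x^4 - 19.8217*x^3 - 3.6649*x^2 - 0.656*x + 0.4048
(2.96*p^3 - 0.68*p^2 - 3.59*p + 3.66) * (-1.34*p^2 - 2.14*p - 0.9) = -3.9664*p^5 - 5.4232*p^4 + 3.6018*p^3 + 3.3902*p^2 - 4.6014*p - 3.294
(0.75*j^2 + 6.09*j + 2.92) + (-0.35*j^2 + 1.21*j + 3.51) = 0.4*j^2 + 7.3*j + 6.43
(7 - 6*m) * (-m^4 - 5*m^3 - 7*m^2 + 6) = 6*m^5 + 23*m^4 + 7*m^3 - 49*m^2 - 36*m + 42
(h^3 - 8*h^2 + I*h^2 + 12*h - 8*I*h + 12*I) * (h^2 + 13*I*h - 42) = h^5 - 8*h^4 + 14*I*h^4 - 43*h^3 - 112*I*h^3 + 440*h^2 + 126*I*h^2 - 660*h + 336*I*h - 504*I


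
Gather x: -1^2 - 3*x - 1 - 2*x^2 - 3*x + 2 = -2*x^2 - 6*x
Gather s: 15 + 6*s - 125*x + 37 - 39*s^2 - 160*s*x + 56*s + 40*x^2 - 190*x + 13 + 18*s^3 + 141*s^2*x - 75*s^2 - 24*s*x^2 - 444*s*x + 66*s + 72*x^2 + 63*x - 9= 18*s^3 + s^2*(141*x - 114) + s*(-24*x^2 - 604*x + 128) + 112*x^2 - 252*x + 56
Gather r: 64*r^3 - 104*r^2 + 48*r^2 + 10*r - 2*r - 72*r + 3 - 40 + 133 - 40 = 64*r^3 - 56*r^2 - 64*r + 56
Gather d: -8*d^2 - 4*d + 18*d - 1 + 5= -8*d^2 + 14*d + 4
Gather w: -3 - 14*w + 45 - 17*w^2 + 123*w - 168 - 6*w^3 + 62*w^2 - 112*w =-6*w^3 + 45*w^2 - 3*w - 126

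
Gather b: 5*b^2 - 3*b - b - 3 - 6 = 5*b^2 - 4*b - 9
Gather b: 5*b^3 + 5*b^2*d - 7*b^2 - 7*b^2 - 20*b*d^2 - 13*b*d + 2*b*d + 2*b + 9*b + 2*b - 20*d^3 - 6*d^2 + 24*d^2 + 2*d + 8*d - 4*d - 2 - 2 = 5*b^3 + b^2*(5*d - 14) + b*(-20*d^2 - 11*d + 13) - 20*d^3 + 18*d^2 + 6*d - 4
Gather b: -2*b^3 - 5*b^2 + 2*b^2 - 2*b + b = -2*b^3 - 3*b^2 - b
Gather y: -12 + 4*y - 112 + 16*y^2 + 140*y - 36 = 16*y^2 + 144*y - 160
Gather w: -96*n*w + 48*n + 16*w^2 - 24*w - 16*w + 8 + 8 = 48*n + 16*w^2 + w*(-96*n - 40) + 16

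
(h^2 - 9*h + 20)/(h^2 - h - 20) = (h - 4)/(h + 4)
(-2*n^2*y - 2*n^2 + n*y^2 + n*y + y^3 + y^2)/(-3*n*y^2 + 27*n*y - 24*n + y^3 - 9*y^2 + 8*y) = (2*n^2*y + 2*n^2 - n*y^2 - n*y - y^3 - y^2)/(3*n*y^2 - 27*n*y + 24*n - y^3 + 9*y^2 - 8*y)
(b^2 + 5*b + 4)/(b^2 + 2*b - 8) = (b + 1)/(b - 2)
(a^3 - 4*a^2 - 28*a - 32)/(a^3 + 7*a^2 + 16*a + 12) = (a - 8)/(a + 3)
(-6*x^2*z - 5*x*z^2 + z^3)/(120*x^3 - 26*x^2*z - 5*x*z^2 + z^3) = z*(-x - z)/(20*x^2 - x*z - z^2)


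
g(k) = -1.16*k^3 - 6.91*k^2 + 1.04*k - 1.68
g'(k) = -3.48*k^2 - 13.82*k + 1.04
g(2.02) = -37.34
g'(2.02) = -41.08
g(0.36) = -2.26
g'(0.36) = -4.39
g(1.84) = -30.39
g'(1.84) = -36.17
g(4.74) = -275.54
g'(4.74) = -142.65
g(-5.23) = -30.18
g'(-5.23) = -21.87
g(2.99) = -91.35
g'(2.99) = -71.39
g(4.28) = -214.76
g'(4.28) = -121.86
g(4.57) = -251.96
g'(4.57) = -134.80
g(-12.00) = 995.28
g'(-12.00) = -334.24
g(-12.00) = 995.28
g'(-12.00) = -334.24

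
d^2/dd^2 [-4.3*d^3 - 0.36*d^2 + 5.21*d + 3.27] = -25.8*d - 0.72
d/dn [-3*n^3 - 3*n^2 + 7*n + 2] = -9*n^2 - 6*n + 7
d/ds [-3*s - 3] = -3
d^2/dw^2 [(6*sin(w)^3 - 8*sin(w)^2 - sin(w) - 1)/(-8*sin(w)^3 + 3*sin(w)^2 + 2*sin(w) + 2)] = (-368*sin(w)^8 - 10*sin(w)^7 + 436*sin(w)^6 - 1449*sin(w)^5 + 458*sin(w)^4 + 1380*sin(w)^3 - 386*sin(w)^2 - 48*sin(w) + 52)/(8*sin(w)^3 - 3*sin(w)^2 - 2*sin(w) - 2)^3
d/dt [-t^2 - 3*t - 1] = -2*t - 3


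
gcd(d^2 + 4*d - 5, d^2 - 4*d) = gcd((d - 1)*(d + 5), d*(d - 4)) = 1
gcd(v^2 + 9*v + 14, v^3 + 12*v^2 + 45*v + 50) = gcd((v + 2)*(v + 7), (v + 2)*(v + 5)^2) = v + 2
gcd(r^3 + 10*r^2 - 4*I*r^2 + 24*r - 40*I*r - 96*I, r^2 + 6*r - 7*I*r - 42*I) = r + 6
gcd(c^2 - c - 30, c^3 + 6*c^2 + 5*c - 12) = 1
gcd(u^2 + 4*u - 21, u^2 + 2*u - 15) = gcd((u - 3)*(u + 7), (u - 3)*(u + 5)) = u - 3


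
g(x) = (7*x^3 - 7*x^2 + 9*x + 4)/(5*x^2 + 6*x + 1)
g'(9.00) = 1.35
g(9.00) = 10.05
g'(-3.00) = 0.15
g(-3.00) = -9.82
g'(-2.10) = -2.65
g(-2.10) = -10.58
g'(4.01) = 1.18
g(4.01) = 3.59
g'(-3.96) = 0.82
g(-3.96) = -10.35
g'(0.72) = -0.76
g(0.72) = 1.20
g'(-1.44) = -23.44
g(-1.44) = -16.27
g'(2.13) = 0.83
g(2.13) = 1.62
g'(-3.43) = 0.55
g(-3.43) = -9.98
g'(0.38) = -2.48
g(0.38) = 1.70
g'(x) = (-10*x - 6)*(7*x^3 - 7*x^2 + 9*x + 4)/(5*x^2 + 6*x + 1)^2 + (21*x^2 - 14*x + 9)/(5*x^2 + 6*x + 1) = (35*x^4 + 84*x^3 - 66*x^2 - 54*x - 15)/(25*x^4 + 60*x^3 + 46*x^2 + 12*x + 1)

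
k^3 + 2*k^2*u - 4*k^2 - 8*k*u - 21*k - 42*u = (k - 7)*(k + 3)*(k + 2*u)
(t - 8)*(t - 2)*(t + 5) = t^3 - 5*t^2 - 34*t + 80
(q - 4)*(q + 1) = q^2 - 3*q - 4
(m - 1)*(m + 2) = m^2 + m - 2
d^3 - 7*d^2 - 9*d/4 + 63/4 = (d - 7)*(d - 3/2)*(d + 3/2)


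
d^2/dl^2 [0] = 0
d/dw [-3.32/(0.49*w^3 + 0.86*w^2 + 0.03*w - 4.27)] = (4.8804*w^2 + 5.7104*w + 0.0996)/(0.49*w^3 + 0.86*w^2 + 0.03*w - 4.27)^2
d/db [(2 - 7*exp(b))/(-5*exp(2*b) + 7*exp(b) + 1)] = (-35*exp(2*b) + 20*exp(b) - 21)*exp(b)/(25*exp(4*b) - 70*exp(3*b) + 39*exp(2*b) + 14*exp(b) + 1)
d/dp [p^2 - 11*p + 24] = 2*p - 11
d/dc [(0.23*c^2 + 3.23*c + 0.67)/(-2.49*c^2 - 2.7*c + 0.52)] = (7.4217*c^2 + 3.5758*c + 3.4886)/(6.2001*c^4 + 13.446*c^3 + 4.7004*c^2 - 2.808*c + 0.2704)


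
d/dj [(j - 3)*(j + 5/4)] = 2*j - 7/4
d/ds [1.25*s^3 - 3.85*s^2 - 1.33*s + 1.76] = 3.75*s^2 - 7.7*s - 1.33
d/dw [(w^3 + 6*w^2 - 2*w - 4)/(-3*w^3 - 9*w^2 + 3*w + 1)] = (9*w^4 - 6*w^3 - 33*w^2 - 60*w + 10)/(9*w^6 + 54*w^5 + 63*w^4 - 60*w^3 - 9*w^2 + 6*w + 1)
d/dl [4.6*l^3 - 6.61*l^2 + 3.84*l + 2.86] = 13.8*l^2 - 13.22*l + 3.84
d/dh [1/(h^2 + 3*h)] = (-2*h - 3)/(h^2*(h + 3)^2)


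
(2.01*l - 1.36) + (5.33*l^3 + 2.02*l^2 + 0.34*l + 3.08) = 5.33*l^3 + 2.02*l^2 + 2.35*l + 1.72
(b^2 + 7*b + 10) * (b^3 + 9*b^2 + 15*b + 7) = b^5 + 16*b^4 + 88*b^3 + 202*b^2 + 199*b + 70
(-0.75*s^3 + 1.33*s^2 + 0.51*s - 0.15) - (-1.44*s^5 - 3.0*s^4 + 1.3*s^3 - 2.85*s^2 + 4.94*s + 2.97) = 1.44*s^5 + 3.0*s^4 - 2.05*s^3 + 4.18*s^2 - 4.43*s - 3.12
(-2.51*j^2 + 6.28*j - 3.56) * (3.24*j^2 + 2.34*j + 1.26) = -8.1324*j^4 + 14.4738*j^3 - 0.00180000000000113*j^2 - 0.417599999999998*j - 4.4856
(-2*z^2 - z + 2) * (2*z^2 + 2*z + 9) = -4*z^4 - 6*z^3 - 16*z^2 - 5*z + 18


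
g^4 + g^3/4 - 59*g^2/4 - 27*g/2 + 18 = (g - 4)*(g - 3/4)*(g + 2)*(g + 3)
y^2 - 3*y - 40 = (y - 8)*(y + 5)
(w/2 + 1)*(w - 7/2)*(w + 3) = w^3/2 + 3*w^2/4 - 23*w/4 - 21/2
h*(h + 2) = h^2 + 2*h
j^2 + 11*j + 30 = (j + 5)*(j + 6)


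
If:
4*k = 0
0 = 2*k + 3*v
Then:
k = 0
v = 0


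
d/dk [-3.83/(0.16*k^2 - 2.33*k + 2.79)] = (1.2256*k - 8.9239)/(0.16*k^2 - 2.33*k + 2.79)^2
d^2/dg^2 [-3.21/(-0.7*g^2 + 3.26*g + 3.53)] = (3.1458*g^2 - 14.65044*g - 3.21*(1.4*g - 3.26)*(2.8*g - 6.52) - 15.86382)/(-0.7*g^2 + 3.26*g + 3.53)^3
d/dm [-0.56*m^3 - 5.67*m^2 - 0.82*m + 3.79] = -1.68*m^2 - 11.34*m - 0.82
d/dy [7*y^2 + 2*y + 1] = 14*y + 2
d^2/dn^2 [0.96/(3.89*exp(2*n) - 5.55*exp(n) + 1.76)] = ((5.328 - 14.9376*exp(n))*(3.89*exp(2*n) - 5.55*exp(n) + 1.76) + 0.96*(7.78*exp(n) - 5.55)*(15.56*exp(n) - 11.1)*exp(n))*exp(n)/(3.89*exp(2*n) - 5.55*exp(n) + 1.76)^3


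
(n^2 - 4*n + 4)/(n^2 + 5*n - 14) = (n - 2)/(n + 7)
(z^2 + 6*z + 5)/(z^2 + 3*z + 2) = (z + 5)/(z + 2)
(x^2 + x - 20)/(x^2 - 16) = (x + 5)/(x + 4)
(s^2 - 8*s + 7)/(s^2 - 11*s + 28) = (s - 1)/(s - 4)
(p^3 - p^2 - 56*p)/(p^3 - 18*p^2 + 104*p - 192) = p*(p + 7)/(p^2 - 10*p + 24)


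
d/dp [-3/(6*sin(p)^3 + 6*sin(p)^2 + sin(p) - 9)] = 3*(18*sin(p)^2 + 12*sin(p) + 1)*cos(p)/(6*sin(p)^3 + 6*sin(p)^2 + sin(p) - 9)^2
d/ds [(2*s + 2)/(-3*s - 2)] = 2/(3*s + 2)^2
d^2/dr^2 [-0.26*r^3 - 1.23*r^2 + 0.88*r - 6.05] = -1.56*r - 2.46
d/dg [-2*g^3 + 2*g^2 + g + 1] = -6*g^2 + 4*g + 1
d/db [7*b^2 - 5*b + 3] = 14*b - 5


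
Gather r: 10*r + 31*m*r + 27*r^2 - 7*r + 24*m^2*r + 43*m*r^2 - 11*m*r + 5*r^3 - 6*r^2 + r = 5*r^3 + r^2*(43*m + 21) + r*(24*m^2 + 20*m + 4)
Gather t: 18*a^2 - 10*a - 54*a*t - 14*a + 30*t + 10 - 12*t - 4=18*a^2 - 24*a + t*(18 - 54*a) + 6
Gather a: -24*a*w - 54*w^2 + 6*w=-24*a*w - 54*w^2 + 6*w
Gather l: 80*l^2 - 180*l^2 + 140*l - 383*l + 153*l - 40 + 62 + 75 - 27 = -100*l^2 - 90*l + 70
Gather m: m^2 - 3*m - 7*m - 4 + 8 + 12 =m^2 - 10*m + 16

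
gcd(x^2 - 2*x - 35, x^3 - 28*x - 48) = 1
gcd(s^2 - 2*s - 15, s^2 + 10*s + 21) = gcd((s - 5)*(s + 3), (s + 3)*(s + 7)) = s + 3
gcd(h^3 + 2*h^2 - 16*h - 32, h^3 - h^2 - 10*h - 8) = h^2 - 2*h - 8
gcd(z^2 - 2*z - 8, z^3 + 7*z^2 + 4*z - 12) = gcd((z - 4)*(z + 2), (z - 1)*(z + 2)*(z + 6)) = z + 2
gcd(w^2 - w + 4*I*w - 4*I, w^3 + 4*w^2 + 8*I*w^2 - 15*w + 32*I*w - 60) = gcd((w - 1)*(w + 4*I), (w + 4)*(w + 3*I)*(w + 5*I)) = 1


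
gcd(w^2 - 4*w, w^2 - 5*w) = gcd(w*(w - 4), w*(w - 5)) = w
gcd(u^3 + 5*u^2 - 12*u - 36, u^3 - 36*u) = u + 6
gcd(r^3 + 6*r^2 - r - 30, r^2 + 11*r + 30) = r + 5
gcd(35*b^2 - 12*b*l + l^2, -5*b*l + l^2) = 5*b - l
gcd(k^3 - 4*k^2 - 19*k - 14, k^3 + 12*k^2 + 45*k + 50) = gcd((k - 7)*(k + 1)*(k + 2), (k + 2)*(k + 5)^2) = k + 2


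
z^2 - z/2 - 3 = (z - 2)*(z + 3/2)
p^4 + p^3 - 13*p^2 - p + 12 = (p - 3)*(p - 1)*(p + 1)*(p + 4)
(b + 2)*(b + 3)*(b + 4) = b^3 + 9*b^2 + 26*b + 24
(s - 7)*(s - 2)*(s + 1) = s^3 - 8*s^2 + 5*s + 14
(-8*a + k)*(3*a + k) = -24*a^2 - 5*a*k + k^2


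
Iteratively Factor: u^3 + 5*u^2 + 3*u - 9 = (u - 1)*(u^2 + 6*u + 9) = (u - 1)*(u + 3)*(u + 3)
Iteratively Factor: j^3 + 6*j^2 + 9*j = (j + 3)*(j^2 + 3*j) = (j + 3)^2*(j)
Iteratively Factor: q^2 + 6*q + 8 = (q + 2)*(q + 4)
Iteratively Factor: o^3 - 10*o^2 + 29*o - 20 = (o - 4)*(o^2 - 6*o + 5) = (o - 4)*(o - 1)*(o - 5)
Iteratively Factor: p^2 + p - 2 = (p - 1)*(p + 2)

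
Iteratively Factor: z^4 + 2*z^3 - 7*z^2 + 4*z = (z + 4)*(z^3 - 2*z^2 + z) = (z - 1)*(z + 4)*(z^2 - z) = (z - 1)^2*(z + 4)*(z)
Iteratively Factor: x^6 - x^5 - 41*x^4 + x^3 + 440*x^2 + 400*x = (x + 1)*(x^5 - 2*x^4 - 39*x^3 + 40*x^2 + 400*x) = x*(x + 1)*(x^4 - 2*x^3 - 39*x^2 + 40*x + 400) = x*(x - 5)*(x + 1)*(x^3 + 3*x^2 - 24*x - 80) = x*(x - 5)*(x + 1)*(x + 4)*(x^2 - x - 20) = x*(x - 5)^2*(x + 1)*(x + 4)*(x + 4)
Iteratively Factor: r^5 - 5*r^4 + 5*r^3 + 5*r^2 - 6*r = (r - 2)*(r^4 - 3*r^3 - r^2 + 3*r) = (r - 2)*(r - 1)*(r^3 - 2*r^2 - 3*r) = (r - 2)*(r - 1)*(r + 1)*(r^2 - 3*r) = (r - 3)*(r - 2)*(r - 1)*(r + 1)*(r)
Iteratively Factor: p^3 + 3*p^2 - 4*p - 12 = (p - 2)*(p^2 + 5*p + 6) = (p - 2)*(p + 3)*(p + 2)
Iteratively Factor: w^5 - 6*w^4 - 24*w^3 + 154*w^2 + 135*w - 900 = (w + 4)*(w^4 - 10*w^3 + 16*w^2 + 90*w - 225) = (w + 3)*(w + 4)*(w^3 - 13*w^2 + 55*w - 75) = (w - 5)*(w + 3)*(w + 4)*(w^2 - 8*w + 15) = (w - 5)^2*(w + 3)*(w + 4)*(w - 3)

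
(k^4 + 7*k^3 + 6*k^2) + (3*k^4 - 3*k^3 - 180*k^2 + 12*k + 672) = 4*k^4 + 4*k^3 - 174*k^2 + 12*k + 672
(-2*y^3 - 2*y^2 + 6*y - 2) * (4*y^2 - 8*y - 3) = -8*y^5 + 8*y^4 + 46*y^3 - 50*y^2 - 2*y + 6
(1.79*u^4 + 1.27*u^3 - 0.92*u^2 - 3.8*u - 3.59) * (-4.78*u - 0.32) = -8.5562*u^5 - 6.6434*u^4 + 3.9912*u^3 + 18.4584*u^2 + 18.3762*u + 1.1488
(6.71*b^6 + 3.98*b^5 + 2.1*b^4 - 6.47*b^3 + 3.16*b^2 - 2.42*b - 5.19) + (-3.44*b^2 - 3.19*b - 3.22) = 6.71*b^6 + 3.98*b^5 + 2.1*b^4 - 6.47*b^3 - 0.28*b^2 - 5.61*b - 8.41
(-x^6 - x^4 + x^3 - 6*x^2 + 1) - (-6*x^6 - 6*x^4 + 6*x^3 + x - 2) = 5*x^6 + 5*x^4 - 5*x^3 - 6*x^2 - x + 3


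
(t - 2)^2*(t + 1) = t^3 - 3*t^2 + 4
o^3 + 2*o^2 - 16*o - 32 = (o - 4)*(o + 2)*(o + 4)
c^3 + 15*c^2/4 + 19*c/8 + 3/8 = (c + 1/4)*(c + 1/2)*(c + 3)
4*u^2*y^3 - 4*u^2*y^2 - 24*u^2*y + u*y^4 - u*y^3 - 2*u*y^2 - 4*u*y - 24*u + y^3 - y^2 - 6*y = (4*u + y)*(y - 3)*(y + 2)*(u*y + 1)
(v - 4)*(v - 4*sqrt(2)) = v^2 - 4*sqrt(2)*v - 4*v + 16*sqrt(2)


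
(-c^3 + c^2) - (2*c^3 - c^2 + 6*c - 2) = -3*c^3 + 2*c^2 - 6*c + 2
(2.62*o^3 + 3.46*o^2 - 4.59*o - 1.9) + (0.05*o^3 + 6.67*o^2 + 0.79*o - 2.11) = 2.67*o^3 + 10.13*o^2 - 3.8*o - 4.01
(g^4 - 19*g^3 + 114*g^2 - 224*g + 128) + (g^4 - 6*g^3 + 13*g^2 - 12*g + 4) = 2*g^4 - 25*g^3 + 127*g^2 - 236*g + 132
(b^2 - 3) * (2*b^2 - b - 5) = 2*b^4 - b^3 - 11*b^2 + 3*b + 15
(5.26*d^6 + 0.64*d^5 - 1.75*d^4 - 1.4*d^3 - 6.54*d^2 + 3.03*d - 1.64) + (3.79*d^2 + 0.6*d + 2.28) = 5.26*d^6 + 0.64*d^5 - 1.75*d^4 - 1.4*d^3 - 2.75*d^2 + 3.63*d + 0.64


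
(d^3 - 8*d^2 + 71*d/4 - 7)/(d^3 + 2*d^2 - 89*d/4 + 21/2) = (d - 4)/(d + 6)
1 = 1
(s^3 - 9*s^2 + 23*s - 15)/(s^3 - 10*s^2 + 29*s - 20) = (s - 3)/(s - 4)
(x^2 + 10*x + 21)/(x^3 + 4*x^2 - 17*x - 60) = (x + 7)/(x^2 + x - 20)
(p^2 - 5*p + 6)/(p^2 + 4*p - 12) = (p - 3)/(p + 6)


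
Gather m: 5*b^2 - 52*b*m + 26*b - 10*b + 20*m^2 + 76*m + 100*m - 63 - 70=5*b^2 + 16*b + 20*m^2 + m*(176 - 52*b) - 133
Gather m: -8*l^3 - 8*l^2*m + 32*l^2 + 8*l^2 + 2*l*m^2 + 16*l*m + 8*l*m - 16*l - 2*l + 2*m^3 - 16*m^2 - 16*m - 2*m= -8*l^3 + 40*l^2 - 18*l + 2*m^3 + m^2*(2*l - 16) + m*(-8*l^2 + 24*l - 18)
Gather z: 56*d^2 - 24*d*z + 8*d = 56*d^2 - 24*d*z + 8*d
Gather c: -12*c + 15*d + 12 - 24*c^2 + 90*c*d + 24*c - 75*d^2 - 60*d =-24*c^2 + c*(90*d + 12) - 75*d^2 - 45*d + 12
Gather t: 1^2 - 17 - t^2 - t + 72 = -t^2 - t + 56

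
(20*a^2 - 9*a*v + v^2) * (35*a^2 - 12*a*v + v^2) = 700*a^4 - 555*a^3*v + 163*a^2*v^2 - 21*a*v^3 + v^4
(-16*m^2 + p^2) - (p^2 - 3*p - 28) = -16*m^2 + 3*p + 28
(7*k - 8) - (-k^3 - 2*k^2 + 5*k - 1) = k^3 + 2*k^2 + 2*k - 7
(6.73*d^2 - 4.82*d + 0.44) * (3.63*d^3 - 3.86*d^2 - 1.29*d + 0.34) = 24.4299*d^5 - 43.4744*d^4 + 11.5207*d^3 + 6.8076*d^2 - 2.2064*d + 0.1496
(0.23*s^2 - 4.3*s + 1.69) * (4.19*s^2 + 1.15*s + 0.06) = 0.9637*s^4 - 17.7525*s^3 + 2.1499*s^2 + 1.6855*s + 0.1014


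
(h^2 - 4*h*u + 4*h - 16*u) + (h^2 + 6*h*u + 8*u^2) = 2*h^2 + 2*h*u + 4*h + 8*u^2 - 16*u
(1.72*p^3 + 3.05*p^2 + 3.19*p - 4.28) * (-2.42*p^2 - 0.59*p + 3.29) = -4.1624*p^5 - 8.3958*p^4 - 3.8605*p^3 + 18.51*p^2 + 13.0203*p - 14.0812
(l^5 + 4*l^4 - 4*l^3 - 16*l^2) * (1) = l^5 + 4*l^4 - 4*l^3 - 16*l^2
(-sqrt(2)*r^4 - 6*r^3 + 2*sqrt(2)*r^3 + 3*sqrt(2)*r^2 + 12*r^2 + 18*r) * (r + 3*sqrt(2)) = -sqrt(2)*r^5 - 12*r^4 + 2*sqrt(2)*r^4 - 15*sqrt(2)*r^3 + 24*r^3 + 36*r^2 + 36*sqrt(2)*r^2 + 54*sqrt(2)*r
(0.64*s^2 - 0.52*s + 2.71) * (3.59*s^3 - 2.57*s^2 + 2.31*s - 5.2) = 2.2976*s^5 - 3.5116*s^4 + 12.5437*s^3 - 11.4939*s^2 + 8.9641*s - 14.092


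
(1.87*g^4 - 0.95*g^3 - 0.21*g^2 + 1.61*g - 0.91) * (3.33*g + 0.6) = 6.2271*g^5 - 2.0415*g^4 - 1.2693*g^3 + 5.2353*g^2 - 2.0643*g - 0.546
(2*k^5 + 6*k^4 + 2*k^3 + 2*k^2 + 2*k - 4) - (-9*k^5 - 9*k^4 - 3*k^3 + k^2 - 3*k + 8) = 11*k^5 + 15*k^4 + 5*k^3 + k^2 + 5*k - 12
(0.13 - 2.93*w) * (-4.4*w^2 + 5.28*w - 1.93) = 12.892*w^3 - 16.0424*w^2 + 6.3413*w - 0.2509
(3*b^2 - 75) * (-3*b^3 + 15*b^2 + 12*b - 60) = -9*b^5 + 45*b^4 + 261*b^3 - 1305*b^2 - 900*b + 4500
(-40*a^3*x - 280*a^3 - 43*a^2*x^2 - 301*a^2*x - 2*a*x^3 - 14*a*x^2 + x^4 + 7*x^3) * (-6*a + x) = 240*a^4*x + 1680*a^4 + 218*a^3*x^2 + 1526*a^3*x - 31*a^2*x^3 - 217*a^2*x^2 - 8*a*x^4 - 56*a*x^3 + x^5 + 7*x^4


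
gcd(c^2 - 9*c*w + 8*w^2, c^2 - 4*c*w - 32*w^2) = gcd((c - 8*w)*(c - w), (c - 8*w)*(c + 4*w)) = -c + 8*w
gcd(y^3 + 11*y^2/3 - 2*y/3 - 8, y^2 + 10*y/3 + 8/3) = y + 2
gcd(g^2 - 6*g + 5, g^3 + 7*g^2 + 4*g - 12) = g - 1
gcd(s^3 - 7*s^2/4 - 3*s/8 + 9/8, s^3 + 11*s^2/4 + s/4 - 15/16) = s + 3/4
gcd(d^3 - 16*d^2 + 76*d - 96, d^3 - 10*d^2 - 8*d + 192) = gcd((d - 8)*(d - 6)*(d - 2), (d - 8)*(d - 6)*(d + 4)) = d^2 - 14*d + 48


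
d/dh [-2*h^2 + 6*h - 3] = 6 - 4*h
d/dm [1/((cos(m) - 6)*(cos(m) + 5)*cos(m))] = (3*sin(m) - 30*sin(m)/cos(m)^2 - 2*tan(m))/((cos(m) - 6)^2*(cos(m) + 5)^2)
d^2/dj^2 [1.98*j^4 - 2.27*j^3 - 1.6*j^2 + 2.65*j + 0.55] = 23.76*j^2 - 13.62*j - 3.2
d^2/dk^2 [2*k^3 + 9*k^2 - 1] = 12*k + 18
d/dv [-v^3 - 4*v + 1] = -3*v^2 - 4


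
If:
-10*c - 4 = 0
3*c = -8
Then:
No Solution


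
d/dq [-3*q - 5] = -3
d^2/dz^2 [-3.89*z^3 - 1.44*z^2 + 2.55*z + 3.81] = -23.34*z - 2.88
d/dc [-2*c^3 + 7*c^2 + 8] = 2*c*(7 - 3*c)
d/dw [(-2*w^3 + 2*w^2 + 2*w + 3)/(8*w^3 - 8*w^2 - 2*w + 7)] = 2*(-12*w^3 - 51*w^2 + 38*w + 10)/(64*w^6 - 128*w^5 + 32*w^4 + 144*w^3 - 108*w^2 - 28*w + 49)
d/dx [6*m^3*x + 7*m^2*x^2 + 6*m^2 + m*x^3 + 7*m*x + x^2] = 6*m^3 + 14*m^2*x + 3*m*x^2 + 7*m + 2*x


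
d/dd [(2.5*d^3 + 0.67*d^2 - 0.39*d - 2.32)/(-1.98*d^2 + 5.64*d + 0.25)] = (-4.95*d^4 + 28.2*d^3 + 4.8816*d^2 - 8.8522*d + 12.9873)/(3.9204*d^4 - 22.3344*d^3 + 30.8196*d^2 + 2.82*d + 0.0625)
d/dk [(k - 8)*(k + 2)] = 2*k - 6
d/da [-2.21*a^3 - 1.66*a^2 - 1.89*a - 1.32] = -6.63*a^2 - 3.32*a - 1.89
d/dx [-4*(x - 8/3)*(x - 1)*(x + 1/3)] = -12*x^2 + 80*x/3 - 52/9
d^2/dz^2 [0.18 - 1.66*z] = 0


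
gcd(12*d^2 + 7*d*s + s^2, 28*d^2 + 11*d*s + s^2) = 4*d + s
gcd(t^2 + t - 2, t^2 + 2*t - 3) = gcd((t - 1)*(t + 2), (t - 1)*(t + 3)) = t - 1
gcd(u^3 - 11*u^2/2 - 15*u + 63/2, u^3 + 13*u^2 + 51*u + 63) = u + 3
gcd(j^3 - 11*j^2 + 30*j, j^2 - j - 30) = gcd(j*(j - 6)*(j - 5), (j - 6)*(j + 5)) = j - 6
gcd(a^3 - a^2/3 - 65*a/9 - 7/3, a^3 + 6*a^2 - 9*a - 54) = a - 3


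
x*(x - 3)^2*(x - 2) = x^4 - 8*x^3 + 21*x^2 - 18*x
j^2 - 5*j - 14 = (j - 7)*(j + 2)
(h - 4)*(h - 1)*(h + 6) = h^3 + h^2 - 26*h + 24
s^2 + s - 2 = (s - 1)*(s + 2)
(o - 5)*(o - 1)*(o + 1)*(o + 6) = o^4 + o^3 - 31*o^2 - o + 30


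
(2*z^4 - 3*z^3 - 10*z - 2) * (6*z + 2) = 12*z^5 - 14*z^4 - 6*z^3 - 60*z^2 - 32*z - 4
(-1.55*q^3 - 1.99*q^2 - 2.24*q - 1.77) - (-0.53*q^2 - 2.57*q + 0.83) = -1.55*q^3 - 1.46*q^2 + 0.33*q - 2.6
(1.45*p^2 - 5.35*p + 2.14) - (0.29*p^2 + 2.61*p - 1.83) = 1.16*p^2 - 7.96*p + 3.97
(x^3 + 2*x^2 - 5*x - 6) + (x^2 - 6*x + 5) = x^3 + 3*x^2 - 11*x - 1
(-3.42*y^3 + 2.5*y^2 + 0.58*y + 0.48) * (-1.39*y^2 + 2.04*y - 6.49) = 4.7538*y^5 - 10.4518*y^4 + 26.4896*y^3 - 15.709*y^2 - 2.785*y - 3.1152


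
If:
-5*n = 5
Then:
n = -1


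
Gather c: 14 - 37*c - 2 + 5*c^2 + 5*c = 5*c^2 - 32*c + 12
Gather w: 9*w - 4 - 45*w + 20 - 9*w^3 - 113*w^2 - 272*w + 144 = -9*w^3 - 113*w^2 - 308*w + 160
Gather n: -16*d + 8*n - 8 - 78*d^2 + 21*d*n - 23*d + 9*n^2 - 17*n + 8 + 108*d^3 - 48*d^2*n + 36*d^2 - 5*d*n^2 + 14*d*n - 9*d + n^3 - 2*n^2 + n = 108*d^3 - 42*d^2 - 48*d + n^3 + n^2*(7 - 5*d) + n*(-48*d^2 + 35*d - 8)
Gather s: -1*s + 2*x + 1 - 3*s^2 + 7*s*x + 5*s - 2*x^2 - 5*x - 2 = -3*s^2 + s*(7*x + 4) - 2*x^2 - 3*x - 1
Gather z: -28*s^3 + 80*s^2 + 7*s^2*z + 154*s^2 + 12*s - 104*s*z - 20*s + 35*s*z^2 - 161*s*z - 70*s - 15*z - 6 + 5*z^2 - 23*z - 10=-28*s^3 + 234*s^2 - 78*s + z^2*(35*s + 5) + z*(7*s^2 - 265*s - 38) - 16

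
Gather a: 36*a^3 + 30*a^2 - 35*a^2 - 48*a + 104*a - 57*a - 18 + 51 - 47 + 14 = 36*a^3 - 5*a^2 - a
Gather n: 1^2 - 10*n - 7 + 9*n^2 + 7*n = 9*n^2 - 3*n - 6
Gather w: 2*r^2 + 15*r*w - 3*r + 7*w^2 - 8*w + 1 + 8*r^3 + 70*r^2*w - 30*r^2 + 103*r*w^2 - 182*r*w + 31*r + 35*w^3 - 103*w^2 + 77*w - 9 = 8*r^3 - 28*r^2 + 28*r + 35*w^3 + w^2*(103*r - 96) + w*(70*r^2 - 167*r + 69) - 8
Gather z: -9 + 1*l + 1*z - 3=l + z - 12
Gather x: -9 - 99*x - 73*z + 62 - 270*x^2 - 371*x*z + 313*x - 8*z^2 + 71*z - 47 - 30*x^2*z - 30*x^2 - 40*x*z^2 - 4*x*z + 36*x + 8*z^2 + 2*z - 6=x^2*(-30*z - 300) + x*(-40*z^2 - 375*z + 250)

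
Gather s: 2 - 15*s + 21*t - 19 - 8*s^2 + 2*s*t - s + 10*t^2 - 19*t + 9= -8*s^2 + s*(2*t - 16) + 10*t^2 + 2*t - 8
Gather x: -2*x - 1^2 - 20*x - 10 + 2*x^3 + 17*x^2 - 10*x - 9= 2*x^3 + 17*x^2 - 32*x - 20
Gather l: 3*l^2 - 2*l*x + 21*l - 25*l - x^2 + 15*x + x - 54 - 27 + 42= 3*l^2 + l*(-2*x - 4) - x^2 + 16*x - 39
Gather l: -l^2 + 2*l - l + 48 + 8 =-l^2 + l + 56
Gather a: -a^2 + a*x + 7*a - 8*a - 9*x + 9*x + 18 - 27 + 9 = -a^2 + a*(x - 1)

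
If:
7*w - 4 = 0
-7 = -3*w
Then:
No Solution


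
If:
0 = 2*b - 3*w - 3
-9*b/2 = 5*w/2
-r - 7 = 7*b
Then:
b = 15/37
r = -364/37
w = -27/37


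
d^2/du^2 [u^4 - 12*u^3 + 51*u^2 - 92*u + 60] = 12*u^2 - 72*u + 102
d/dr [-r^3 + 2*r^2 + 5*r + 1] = -3*r^2 + 4*r + 5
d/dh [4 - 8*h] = -8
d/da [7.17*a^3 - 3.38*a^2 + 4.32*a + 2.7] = 21.51*a^2 - 6.76*a + 4.32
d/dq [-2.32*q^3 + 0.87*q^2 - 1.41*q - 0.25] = -6.96*q^2 + 1.74*q - 1.41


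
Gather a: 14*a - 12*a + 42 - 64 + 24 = 2*a + 2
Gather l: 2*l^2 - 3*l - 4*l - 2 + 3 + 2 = 2*l^2 - 7*l + 3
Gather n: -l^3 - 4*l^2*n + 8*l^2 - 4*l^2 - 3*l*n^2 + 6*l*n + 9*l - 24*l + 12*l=-l^3 + 4*l^2 - 3*l*n^2 - 3*l + n*(-4*l^2 + 6*l)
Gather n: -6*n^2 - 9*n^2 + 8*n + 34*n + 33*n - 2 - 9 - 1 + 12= -15*n^2 + 75*n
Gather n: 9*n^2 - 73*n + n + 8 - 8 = 9*n^2 - 72*n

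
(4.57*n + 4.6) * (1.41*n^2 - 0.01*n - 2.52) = 6.4437*n^3 + 6.4403*n^2 - 11.5624*n - 11.592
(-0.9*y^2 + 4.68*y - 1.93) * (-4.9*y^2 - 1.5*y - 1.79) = 4.41*y^4 - 21.582*y^3 + 4.048*y^2 - 5.4822*y + 3.4547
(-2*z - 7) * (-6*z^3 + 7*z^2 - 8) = 12*z^4 + 28*z^3 - 49*z^2 + 16*z + 56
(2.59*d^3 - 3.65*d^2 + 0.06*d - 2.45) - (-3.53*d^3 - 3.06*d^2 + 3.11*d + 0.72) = 6.12*d^3 - 0.59*d^2 - 3.05*d - 3.17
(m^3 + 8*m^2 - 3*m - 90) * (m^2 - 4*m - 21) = m^5 + 4*m^4 - 56*m^3 - 246*m^2 + 423*m + 1890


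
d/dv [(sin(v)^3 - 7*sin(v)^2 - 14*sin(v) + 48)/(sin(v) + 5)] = 2*(sin(v)^3 + 4*sin(v)^2 - 35*sin(v) - 59)*cos(v)/(sin(v) + 5)^2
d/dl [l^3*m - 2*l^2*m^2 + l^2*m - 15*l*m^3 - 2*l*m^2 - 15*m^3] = m*(3*l^2 - 4*l*m + 2*l - 15*m^2 - 2*m)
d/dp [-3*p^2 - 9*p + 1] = -6*p - 9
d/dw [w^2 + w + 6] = 2*w + 1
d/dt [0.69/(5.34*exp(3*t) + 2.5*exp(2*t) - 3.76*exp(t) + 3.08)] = (-11.0538*exp(2*t) - 3.45*exp(t) + 2.5944)*exp(t)/(5.34*exp(3*t) + 2.5*exp(2*t) - 3.76*exp(t) + 3.08)^2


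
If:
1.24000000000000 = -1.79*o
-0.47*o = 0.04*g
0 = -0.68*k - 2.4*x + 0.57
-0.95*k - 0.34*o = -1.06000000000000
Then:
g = 8.14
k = 1.36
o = -0.69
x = -0.15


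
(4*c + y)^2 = 16*c^2 + 8*c*y + y^2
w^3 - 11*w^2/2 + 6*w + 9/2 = (w - 3)^2*(w + 1/2)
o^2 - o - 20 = (o - 5)*(o + 4)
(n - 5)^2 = n^2 - 10*n + 25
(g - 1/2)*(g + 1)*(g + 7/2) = g^3 + 4*g^2 + 5*g/4 - 7/4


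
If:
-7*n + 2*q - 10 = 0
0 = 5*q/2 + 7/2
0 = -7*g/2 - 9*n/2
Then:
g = 576/245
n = -64/35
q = -7/5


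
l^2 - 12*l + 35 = (l - 7)*(l - 5)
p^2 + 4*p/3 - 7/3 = (p - 1)*(p + 7/3)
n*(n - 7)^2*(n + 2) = n^4 - 12*n^3 + 21*n^2 + 98*n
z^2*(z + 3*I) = z^3 + 3*I*z^2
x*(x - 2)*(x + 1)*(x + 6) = x^4 + 5*x^3 - 8*x^2 - 12*x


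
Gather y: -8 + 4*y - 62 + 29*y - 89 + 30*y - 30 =63*y - 189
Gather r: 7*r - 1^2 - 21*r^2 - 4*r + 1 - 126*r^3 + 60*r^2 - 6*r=-126*r^3 + 39*r^2 - 3*r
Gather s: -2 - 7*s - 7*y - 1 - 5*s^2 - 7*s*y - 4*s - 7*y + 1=-5*s^2 + s*(-7*y - 11) - 14*y - 2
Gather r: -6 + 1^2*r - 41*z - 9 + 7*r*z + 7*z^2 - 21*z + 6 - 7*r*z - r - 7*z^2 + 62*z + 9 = 0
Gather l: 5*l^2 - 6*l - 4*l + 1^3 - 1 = 5*l^2 - 10*l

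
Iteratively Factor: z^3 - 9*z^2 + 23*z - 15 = (z - 3)*(z^2 - 6*z + 5) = (z - 5)*(z - 3)*(z - 1)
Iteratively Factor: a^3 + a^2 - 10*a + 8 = (a - 2)*(a^2 + 3*a - 4) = (a - 2)*(a + 4)*(a - 1)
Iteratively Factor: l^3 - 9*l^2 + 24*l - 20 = (l - 2)*(l^2 - 7*l + 10) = (l - 2)^2*(l - 5)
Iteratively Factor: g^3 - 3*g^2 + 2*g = (g - 1)*(g^2 - 2*g) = (g - 2)*(g - 1)*(g)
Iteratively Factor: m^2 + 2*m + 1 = (m + 1)*(m + 1)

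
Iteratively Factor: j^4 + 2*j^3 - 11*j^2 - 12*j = (j + 1)*(j^3 + j^2 - 12*j) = (j - 3)*(j + 1)*(j^2 + 4*j) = (j - 3)*(j + 1)*(j + 4)*(j)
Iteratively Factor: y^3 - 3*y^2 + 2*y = (y)*(y^2 - 3*y + 2) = y*(y - 2)*(y - 1)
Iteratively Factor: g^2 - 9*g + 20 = (g - 5)*(g - 4)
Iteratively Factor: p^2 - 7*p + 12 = (p - 3)*(p - 4)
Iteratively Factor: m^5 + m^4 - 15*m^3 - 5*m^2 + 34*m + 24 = (m + 4)*(m^4 - 3*m^3 - 3*m^2 + 7*m + 6) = (m - 2)*(m + 4)*(m^3 - m^2 - 5*m - 3) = (m - 3)*(m - 2)*(m + 4)*(m^2 + 2*m + 1) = (m - 3)*(m - 2)*(m + 1)*(m + 4)*(m + 1)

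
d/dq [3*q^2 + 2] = 6*q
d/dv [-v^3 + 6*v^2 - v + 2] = -3*v^2 + 12*v - 1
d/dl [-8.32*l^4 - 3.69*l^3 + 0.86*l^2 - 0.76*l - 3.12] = -33.28*l^3 - 11.07*l^2 + 1.72*l - 0.76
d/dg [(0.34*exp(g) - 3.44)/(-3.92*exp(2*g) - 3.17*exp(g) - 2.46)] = (1.3328*exp(2*g) - 26.9696*exp(g) - 11.7412)*exp(g)/(15.3664*exp(4*g) + 24.8528*exp(3*g) + 29.3353*exp(2*g) + 15.5964*exp(g) + 6.0516)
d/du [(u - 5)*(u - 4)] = 2*u - 9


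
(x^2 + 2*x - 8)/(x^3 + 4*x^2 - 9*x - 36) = (x - 2)/(x^2 - 9)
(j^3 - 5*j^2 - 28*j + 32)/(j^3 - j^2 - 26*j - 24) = (j^2 - 9*j + 8)/(j^2 - 5*j - 6)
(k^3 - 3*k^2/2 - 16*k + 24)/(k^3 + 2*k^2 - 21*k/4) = 2*(k^2 - 16)/(k*(2*k + 7))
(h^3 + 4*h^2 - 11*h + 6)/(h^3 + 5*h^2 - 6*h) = (h - 1)/h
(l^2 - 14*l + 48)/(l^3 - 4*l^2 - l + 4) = (l^2 - 14*l + 48)/(l^3 - 4*l^2 - l + 4)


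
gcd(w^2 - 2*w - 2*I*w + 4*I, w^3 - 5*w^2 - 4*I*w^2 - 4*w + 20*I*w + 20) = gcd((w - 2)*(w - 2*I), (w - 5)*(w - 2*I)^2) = w - 2*I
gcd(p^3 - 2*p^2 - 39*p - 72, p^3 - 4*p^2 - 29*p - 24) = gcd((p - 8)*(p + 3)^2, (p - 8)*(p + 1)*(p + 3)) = p^2 - 5*p - 24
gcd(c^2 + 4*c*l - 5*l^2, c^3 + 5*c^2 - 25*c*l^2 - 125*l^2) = c + 5*l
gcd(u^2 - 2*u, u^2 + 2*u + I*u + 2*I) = 1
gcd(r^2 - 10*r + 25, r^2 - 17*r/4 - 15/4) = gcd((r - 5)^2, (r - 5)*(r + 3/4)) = r - 5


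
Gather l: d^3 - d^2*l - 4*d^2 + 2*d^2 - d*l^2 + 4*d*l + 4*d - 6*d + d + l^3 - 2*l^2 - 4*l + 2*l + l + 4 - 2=d^3 - 2*d^2 - d + l^3 + l^2*(-d - 2) + l*(-d^2 + 4*d - 1) + 2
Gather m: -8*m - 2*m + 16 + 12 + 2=30 - 10*m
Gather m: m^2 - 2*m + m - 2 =m^2 - m - 2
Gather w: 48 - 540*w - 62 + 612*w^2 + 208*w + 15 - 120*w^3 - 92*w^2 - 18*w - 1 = -120*w^3 + 520*w^2 - 350*w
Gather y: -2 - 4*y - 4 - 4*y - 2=-8*y - 8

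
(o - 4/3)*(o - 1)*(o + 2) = o^3 - o^2/3 - 10*o/3 + 8/3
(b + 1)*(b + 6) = b^2 + 7*b + 6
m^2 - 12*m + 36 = (m - 6)^2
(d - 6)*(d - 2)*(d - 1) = d^3 - 9*d^2 + 20*d - 12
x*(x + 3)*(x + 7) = x^3 + 10*x^2 + 21*x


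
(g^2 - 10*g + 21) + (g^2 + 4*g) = 2*g^2 - 6*g + 21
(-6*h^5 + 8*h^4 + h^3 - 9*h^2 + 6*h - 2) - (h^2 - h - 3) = -6*h^5 + 8*h^4 + h^3 - 10*h^2 + 7*h + 1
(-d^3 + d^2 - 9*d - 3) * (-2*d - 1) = 2*d^4 - d^3 + 17*d^2 + 15*d + 3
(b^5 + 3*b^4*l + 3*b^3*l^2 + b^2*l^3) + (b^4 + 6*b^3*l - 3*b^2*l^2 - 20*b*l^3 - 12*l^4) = b^5 + 3*b^4*l + b^4 + 3*b^3*l^2 + 6*b^3*l + b^2*l^3 - 3*b^2*l^2 - 20*b*l^3 - 12*l^4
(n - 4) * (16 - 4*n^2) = -4*n^3 + 16*n^2 + 16*n - 64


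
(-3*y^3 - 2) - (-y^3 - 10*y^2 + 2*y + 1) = -2*y^3 + 10*y^2 - 2*y - 3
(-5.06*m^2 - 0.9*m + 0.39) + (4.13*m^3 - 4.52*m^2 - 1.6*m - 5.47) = 4.13*m^3 - 9.58*m^2 - 2.5*m - 5.08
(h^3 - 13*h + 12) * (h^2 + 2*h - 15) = h^5 + 2*h^4 - 28*h^3 - 14*h^2 + 219*h - 180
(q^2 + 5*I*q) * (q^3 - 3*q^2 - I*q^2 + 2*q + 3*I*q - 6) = q^5 - 3*q^4 + 4*I*q^4 + 7*q^3 - 12*I*q^3 - 21*q^2 + 10*I*q^2 - 30*I*q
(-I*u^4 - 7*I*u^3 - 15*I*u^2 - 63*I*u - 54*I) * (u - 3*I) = -I*u^5 - 3*u^4 - 7*I*u^4 - 21*u^3 - 15*I*u^3 - 45*u^2 - 63*I*u^2 - 189*u - 54*I*u - 162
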